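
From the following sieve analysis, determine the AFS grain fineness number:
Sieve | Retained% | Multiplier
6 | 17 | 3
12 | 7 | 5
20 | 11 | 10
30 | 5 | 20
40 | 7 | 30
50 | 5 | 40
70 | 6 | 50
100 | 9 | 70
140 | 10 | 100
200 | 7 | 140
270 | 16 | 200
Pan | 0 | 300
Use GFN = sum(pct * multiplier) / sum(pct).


Formula: GFN = sum(pct * multiplier) / sum(pct)
sum(pct * multiplier) = 6816
sum(pct) = 100
GFN = 6816 / 100 = 68.16

68.16


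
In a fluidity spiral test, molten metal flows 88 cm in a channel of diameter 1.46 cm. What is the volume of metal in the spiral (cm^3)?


Formula: V = pi * (d/2)^2 * L  (cylinder volume)
Radius = 1.46/2 = 0.73 cm
V = pi * 0.73^2 * 88 = 147.3256 cm^3


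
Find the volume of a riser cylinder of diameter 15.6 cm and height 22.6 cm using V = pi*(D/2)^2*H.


Formula: V = pi * (D/2)^2 * H  (cylinder volume)
Radius = D/2 = 15.6/2 = 7.8 cm
V = pi * 7.8^2 * 22.6 = 4319.6396 cm^3

Answer: 4319.6396 cm^3


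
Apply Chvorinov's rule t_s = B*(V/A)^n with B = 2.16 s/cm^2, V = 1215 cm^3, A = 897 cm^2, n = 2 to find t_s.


Formula: t_s = B * (V/A)^n  (Chvorinov's rule, n=2)
Modulus M = V/A = 1215/897 = 1.354515 cm
M^2 = 1.354515^2 = 1.834711 cm^2
t_s = 2.16 * 1.834711 = 3.9630 s


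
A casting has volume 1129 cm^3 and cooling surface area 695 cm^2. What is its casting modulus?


Formula: Casting Modulus M = V / A
M = 1129 cm^3 / 695 cm^2 = 1.6245 cm

1.6245 cm


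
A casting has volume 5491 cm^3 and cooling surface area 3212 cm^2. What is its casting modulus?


Formula: Casting Modulus M = V / A
M = 5491 cm^3 / 3212 cm^2 = 1.7095 cm

Final answer: 1.7095 cm


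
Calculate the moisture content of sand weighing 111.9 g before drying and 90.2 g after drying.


Formula: MC = (W_wet - W_dry) / W_wet * 100
Water mass = 111.9 - 90.2 = 21.7 g
MC = 21.7 / 111.9 * 100 = 19.3923%


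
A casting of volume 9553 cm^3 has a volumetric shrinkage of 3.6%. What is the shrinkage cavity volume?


Formula: V_shrink = V_casting * shrinkage_pct / 100
V_shrink = 9553 cm^3 * 3.6 / 100 = 343.9080 cm^3


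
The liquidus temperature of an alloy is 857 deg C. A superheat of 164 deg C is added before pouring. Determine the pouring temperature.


Formula: T_pour = T_melt + Superheat
T_pour = 857 + 164 = 1021 deg C


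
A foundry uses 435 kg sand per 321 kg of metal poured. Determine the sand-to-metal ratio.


Formula: Sand-to-Metal Ratio = W_sand / W_metal
Ratio = 435 kg / 321 kg = 1.3551

1.3551


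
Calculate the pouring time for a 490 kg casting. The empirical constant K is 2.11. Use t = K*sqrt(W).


Formula: t = K * sqrt(W)
sqrt(W) = sqrt(490) = 22.13594
t = 2.11 * 22.13594 = 46.7068 s


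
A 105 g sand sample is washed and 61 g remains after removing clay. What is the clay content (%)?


Formula: Clay% = (W_total - W_washed) / W_total * 100
Clay mass = 105 - 61 = 44 g
Clay% = 44 / 105 * 100 = 41.9048%

41.9048%


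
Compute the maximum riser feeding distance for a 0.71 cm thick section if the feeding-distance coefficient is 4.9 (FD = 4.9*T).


Formula: FD = 4.9 * T  (riser feeding-distance rule)
FD = 4.9 * 0.71 cm = 3.4790 cm

3.4790 cm


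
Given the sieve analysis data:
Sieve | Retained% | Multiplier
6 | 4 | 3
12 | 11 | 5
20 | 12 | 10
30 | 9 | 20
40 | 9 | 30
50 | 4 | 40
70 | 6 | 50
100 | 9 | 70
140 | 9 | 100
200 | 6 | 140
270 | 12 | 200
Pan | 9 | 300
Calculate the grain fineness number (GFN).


Formula: GFN = sum(pct * multiplier) / sum(pct)
sum(pct * multiplier) = 8567
sum(pct) = 100
GFN = 8567 / 100 = 85.67


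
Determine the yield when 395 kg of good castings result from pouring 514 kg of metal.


Formula: Casting Yield = (W_good / W_total) * 100
Yield = (395 kg / 514 kg) * 100 = 76.8482%

76.8482%


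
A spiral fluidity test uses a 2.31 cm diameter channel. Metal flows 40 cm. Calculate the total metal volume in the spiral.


Formula: V = pi * (d/2)^2 * L  (cylinder volume)
Radius = 2.31/2 = 1.155 cm
V = pi * 1.155^2 * 40 = 167.6385 cm^3

167.6385 cm^3


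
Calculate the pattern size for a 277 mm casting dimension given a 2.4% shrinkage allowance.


Formula: L_pattern = L_casting * (1 + shrinkage_rate/100)
Shrinkage factor = 1 + 2.4/100 = 1.024
L_pattern = 277 mm * 1.024 = 283.6480 mm

283.6480 mm


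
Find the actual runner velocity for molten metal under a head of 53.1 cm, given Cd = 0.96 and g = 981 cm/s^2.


Formula: v = Cd * sqrt(2 * g * h)  (Torricelli with discharge coefficient)
2*g*h = 2 * 981 * 53.1 = 104182.2 cm^2/s^2
sqrt(104182.2) = 322.77268 cm/s
v = 0.96 * 322.77268 = 309.8618 cm/s

309.8618 cm/s


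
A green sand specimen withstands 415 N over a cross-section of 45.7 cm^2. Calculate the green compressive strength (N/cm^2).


Formula: Compressive Strength = Force / Area
Strength = 415 N / 45.7 cm^2 = 9.0810 N/cm^2

9.0810 N/cm^2


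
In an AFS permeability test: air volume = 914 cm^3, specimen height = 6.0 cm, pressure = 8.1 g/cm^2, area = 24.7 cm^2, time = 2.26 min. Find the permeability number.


Formula: Permeability Number P = (V * H) / (p * A * t)
Numerator: V * H = 914 * 6.0 = 5484.0
Denominator: p * A * t = 8.1 * 24.7 * 2.26 = 452.1582
P = 5484.0 / 452.1582 = 12.1285

Answer: 12.1285


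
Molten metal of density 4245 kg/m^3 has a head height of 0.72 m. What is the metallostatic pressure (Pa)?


Formula: P = rho * g * h
rho * g = 4245 * 9.81 = 41643.45 N/m^3
P = 41643.45 * 0.72 = 29983.2840 Pa

Final answer: 29983.2840 Pa


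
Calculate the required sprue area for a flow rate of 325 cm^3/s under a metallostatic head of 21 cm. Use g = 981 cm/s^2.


Formula: v = sqrt(2*g*h), A = Q/v
Velocity: v = sqrt(2 * 981 * 21) = sqrt(41202) = 202.9828 cm/s
Sprue area: A = Q / v = 325 / 202.9828 = 1.6011 cm^2


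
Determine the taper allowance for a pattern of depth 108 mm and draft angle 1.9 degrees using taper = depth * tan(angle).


Formula: taper = depth * tan(draft_angle)
tan(1.9 deg) = 0.0331734
taper = 108 mm * 0.0331734 = 3.5827 mm

3.5827 mm


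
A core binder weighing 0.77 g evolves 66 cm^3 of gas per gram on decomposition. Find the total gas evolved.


Formula: V_gas = W_binder * gas_evolution_rate
V = 0.77 g * 66 cm^3/g = 50.8200 cm^3

50.8200 cm^3


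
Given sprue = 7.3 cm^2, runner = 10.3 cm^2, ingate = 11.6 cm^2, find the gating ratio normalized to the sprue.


Sprue:Runner:Ingate = 1 : 10.3/7.3 : 11.6/7.3 = 1:1.41:1.59

1:1.41:1.59


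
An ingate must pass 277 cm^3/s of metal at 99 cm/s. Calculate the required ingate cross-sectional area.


Formula: A_ingate = Q / v  (continuity equation)
A = 277 cm^3/s / 99 cm/s = 2.7980 cm^2


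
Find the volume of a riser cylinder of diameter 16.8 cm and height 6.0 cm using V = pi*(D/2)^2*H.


Formula: V = pi * (D/2)^2 * H  (cylinder volume)
Radius = D/2 = 16.8/2 = 8.4 cm
V = pi * 8.4^2 * 6.0 = 1330.0247 cm^3

Answer: 1330.0247 cm^3


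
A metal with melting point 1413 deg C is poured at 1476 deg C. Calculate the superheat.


Formula: Superheat = T_pour - T_melt
Superheat = 1476 - 1413 = 63 deg C

63 deg C


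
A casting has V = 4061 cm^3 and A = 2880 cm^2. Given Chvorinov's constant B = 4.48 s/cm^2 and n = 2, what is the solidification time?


Formula: t_s = B * (V/A)^n  (Chvorinov's rule, n=2)
Modulus M = V/A = 4061/2880 = 1.410069 cm
M^2 = 1.410069^2 = 1.988295 cm^2
t_s = 4.48 * 1.988295 = 8.9076 s


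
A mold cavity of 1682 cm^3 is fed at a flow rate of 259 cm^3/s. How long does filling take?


Formula: t_fill = V_mold / Q_flow
t = 1682 cm^3 / 259 cm^3/s = 6.4942 s


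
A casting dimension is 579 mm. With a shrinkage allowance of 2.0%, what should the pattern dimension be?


Formula: L_pattern = L_casting * (1 + shrinkage_rate/100)
Shrinkage factor = 1 + 2.0/100 = 1.02
L_pattern = 579 mm * 1.02 = 590.5800 mm

Final answer: 590.5800 mm


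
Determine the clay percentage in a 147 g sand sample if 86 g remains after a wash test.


Formula: Clay% = (W_total - W_washed) / W_total * 100
Clay mass = 147 - 86 = 61 g
Clay% = 61 / 147 * 100 = 41.4966%

41.4966%


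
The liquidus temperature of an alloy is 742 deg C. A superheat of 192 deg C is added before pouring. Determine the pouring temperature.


Formula: T_pour = T_melt + Superheat
T_pour = 742 + 192 = 934 deg C

Final answer: 934 deg C


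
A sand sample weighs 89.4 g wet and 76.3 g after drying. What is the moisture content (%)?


Formula: MC = (W_wet - W_dry) / W_wet * 100
Water mass = 89.4 - 76.3 = 13.1 g
MC = 13.1 / 89.4 * 100 = 14.6532%

14.6532%


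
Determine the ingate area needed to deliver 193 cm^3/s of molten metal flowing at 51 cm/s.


Formula: A_ingate = Q / v  (continuity equation)
A = 193 cm^3/s / 51 cm/s = 3.7843 cm^2


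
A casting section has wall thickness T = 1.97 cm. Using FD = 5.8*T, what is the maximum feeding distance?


Formula: FD = 5.8 * T  (riser feeding-distance rule)
FD = 5.8 * 1.97 cm = 11.4260 cm

Final answer: 11.4260 cm


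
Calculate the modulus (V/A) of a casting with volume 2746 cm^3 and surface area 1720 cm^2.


Formula: Casting Modulus M = V / A
M = 2746 cm^3 / 1720 cm^2 = 1.5965 cm

Final answer: 1.5965 cm


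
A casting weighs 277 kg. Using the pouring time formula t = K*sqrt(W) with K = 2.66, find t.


Formula: t = K * sqrt(W)
sqrt(W) = sqrt(277) = 16.64332
t = 2.66 * 16.64332 = 44.2712 s

44.2712 s


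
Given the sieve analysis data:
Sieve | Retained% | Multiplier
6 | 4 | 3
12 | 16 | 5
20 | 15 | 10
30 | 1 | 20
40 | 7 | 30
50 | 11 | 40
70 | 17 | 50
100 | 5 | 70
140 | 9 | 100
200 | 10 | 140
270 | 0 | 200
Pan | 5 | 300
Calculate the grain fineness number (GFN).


Formula: GFN = sum(pct * multiplier) / sum(pct)
sum(pct * multiplier) = 5912
sum(pct) = 100
GFN = 5912 / 100 = 59.12


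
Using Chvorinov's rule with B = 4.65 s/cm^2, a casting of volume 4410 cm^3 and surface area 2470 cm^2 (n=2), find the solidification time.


Formula: t_s = B * (V/A)^n  (Chvorinov's rule, n=2)
Modulus M = V/A = 4410/2470 = 1.785425 cm
M^2 = 1.785425^2 = 3.187742 cm^2
t_s = 4.65 * 3.187742 = 14.8230 s

Final answer: 14.8230 s


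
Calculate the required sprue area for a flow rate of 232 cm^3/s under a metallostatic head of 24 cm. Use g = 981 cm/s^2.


Formula: v = sqrt(2*g*h), A = Q/v
Velocity: v = sqrt(2 * 981 * 24) = sqrt(47088) = 216.9977 cm/s
Sprue area: A = Q / v = 232 / 216.9977 = 1.0691 cm^2


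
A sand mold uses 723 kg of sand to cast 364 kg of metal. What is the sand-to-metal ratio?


Formula: Sand-to-Metal Ratio = W_sand / W_metal
Ratio = 723 kg / 364 kg = 1.9863

Answer: 1.9863


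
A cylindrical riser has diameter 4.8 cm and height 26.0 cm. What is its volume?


Formula: V = pi * (D/2)^2 * H  (cylinder volume)
Radius = D/2 = 4.8/2 = 2.4 cm
V = pi * 2.4^2 * 26.0 = 470.4849 cm^3

470.4849 cm^3


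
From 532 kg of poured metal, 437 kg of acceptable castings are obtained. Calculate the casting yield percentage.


Formula: Casting Yield = (W_good / W_total) * 100
Yield = (437 kg / 532 kg) * 100 = 82.1429%

82.1429%


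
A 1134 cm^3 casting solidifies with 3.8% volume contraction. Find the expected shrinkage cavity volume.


Formula: V_shrink = V_casting * shrinkage_pct / 100
V_shrink = 1134 cm^3 * 3.8 / 100 = 43.0920 cm^3

Final answer: 43.0920 cm^3


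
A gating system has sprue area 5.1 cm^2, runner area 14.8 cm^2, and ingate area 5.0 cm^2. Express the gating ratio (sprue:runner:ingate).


Sprue:Runner:Ingate = 1 : 14.8/5.1 : 5.0/5.1 = 1:2.90:0.98

Answer: 1:2.90:0.98


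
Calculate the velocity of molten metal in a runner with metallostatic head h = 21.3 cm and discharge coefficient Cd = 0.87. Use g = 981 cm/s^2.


Formula: v = Cd * sqrt(2 * g * h)  (Torricelli with discharge coefficient)
2*g*h = 2 * 981 * 21.3 = 41790.6 cm^2/s^2
sqrt(41790.6) = 204.42749 cm/s
v = 0.87 * 204.42749 = 177.8519 cm/s

Answer: 177.8519 cm/s


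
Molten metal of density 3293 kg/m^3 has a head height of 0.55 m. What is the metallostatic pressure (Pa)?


Formula: P = rho * g * h
rho * g = 3293 * 9.81 = 32304.33 N/m^3
P = 32304.33 * 0.55 = 17767.3815 Pa

17767.3815 Pa


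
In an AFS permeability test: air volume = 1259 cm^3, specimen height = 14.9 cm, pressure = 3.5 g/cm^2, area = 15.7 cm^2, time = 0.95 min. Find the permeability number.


Formula: Permeability Number P = (V * H) / (p * A * t)
Numerator: V * H = 1259 * 14.9 = 18759.1
Denominator: p * A * t = 3.5 * 15.7 * 0.95 = 52.2025
P = 18759.1 / 52.2025 = 359.3525

359.3525


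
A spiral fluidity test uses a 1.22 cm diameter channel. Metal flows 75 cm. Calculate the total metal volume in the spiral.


Formula: V = pi * (d/2)^2 * L  (cylinder volume)
Radius = 1.22/2 = 0.61 cm
V = pi * 0.61^2 * 75 = 87.6740 cm^3

Final answer: 87.6740 cm^3


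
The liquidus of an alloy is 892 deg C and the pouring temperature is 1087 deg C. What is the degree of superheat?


Formula: Superheat = T_pour - T_melt
Superheat = 1087 - 892 = 195 deg C

Final answer: 195 deg C


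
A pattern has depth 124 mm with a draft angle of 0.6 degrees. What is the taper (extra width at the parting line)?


Formula: taper = depth * tan(draft_angle)
tan(0.6 deg) = 0.0104724
taper = 124 mm * 0.0104724 = 1.2986 mm


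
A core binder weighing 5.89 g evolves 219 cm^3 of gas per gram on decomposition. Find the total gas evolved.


Formula: V_gas = W_binder * gas_evolution_rate
V = 5.89 g * 219 cm^3/g = 1289.9100 cm^3

Answer: 1289.9100 cm^3


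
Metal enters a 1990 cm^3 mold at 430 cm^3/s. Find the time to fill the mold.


Formula: t_fill = V_mold / Q_flow
t = 1990 cm^3 / 430 cm^3/s = 4.6279 s

Final answer: 4.6279 s


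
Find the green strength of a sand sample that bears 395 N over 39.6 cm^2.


Formula: Compressive Strength = Force / Area
Strength = 395 N / 39.6 cm^2 = 9.9747 N/cm^2

Final answer: 9.9747 N/cm^2


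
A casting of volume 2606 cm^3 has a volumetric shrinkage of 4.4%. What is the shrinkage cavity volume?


Formula: V_shrink = V_casting * shrinkage_pct / 100
V_shrink = 2606 cm^3 * 4.4 / 100 = 114.6640 cm^3

Answer: 114.6640 cm^3


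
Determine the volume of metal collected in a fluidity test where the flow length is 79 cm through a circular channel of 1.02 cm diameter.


Formula: V = pi * (d/2)^2 * L  (cylinder volume)
Radius = 1.02/2 = 0.51 cm
V = pi * 0.51^2 * 79 = 64.5531 cm^3

Answer: 64.5531 cm^3


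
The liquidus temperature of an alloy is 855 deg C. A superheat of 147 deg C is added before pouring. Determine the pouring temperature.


Formula: T_pour = T_melt + Superheat
T_pour = 855 + 147 = 1002 deg C


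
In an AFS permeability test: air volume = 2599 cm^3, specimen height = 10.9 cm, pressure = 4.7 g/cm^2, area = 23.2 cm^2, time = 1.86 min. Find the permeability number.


Formula: Permeability Number P = (V * H) / (p * A * t)
Numerator: V * H = 2599 * 10.9 = 28329.1
Denominator: p * A * t = 4.7 * 23.2 * 1.86 = 202.8144
P = 28329.1 / 202.8144 = 139.6799

Answer: 139.6799


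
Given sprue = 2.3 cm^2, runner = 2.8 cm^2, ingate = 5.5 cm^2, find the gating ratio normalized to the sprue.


Sprue:Runner:Ingate = 1 : 2.8/2.3 : 5.5/2.3 = 1:1.22:2.39


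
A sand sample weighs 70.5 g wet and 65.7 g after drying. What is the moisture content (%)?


Formula: MC = (W_wet - W_dry) / W_wet * 100
Water mass = 70.5 - 65.7 = 4.8 g
MC = 4.8 / 70.5 * 100 = 6.8085%


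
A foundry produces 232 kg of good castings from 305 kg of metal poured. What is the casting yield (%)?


Formula: Casting Yield = (W_good / W_total) * 100
Yield = (232 kg / 305 kg) * 100 = 76.0656%


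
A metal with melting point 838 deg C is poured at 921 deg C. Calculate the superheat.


Formula: Superheat = T_pour - T_melt
Superheat = 921 - 838 = 83 deg C

Final answer: 83 deg C


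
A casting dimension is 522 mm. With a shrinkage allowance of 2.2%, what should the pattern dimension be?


Formula: L_pattern = L_casting * (1 + shrinkage_rate/100)
Shrinkage factor = 1 + 2.2/100 = 1.022
L_pattern = 522 mm * 1.022 = 533.4840 mm

Answer: 533.4840 mm


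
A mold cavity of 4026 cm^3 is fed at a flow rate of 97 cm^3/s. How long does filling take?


Formula: t_fill = V_mold / Q_flow
t = 4026 cm^3 / 97 cm^3/s = 41.5052 s

41.5052 s


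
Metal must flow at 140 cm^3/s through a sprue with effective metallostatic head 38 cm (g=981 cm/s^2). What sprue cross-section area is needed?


Formula: v = sqrt(2*g*h), A = Q/v
Velocity: v = sqrt(2 * 981 * 38) = sqrt(74556) = 273.0494 cm/s
Sprue area: A = Q / v = 140 / 273.0494 = 0.5127 cm^2

0.5127 cm^2


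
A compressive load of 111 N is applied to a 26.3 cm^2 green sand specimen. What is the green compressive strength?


Formula: Compressive Strength = Force / Area
Strength = 111 N / 26.3 cm^2 = 4.2205 N/cm^2

Answer: 4.2205 N/cm^2


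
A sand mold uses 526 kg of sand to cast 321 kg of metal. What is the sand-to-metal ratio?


Formula: Sand-to-Metal Ratio = W_sand / W_metal
Ratio = 526 kg / 321 kg = 1.6386


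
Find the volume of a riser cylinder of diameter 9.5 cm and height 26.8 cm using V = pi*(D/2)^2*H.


Formula: V = pi * (D/2)^2 * H  (cylinder volume)
Radius = D/2 = 9.5/2 = 4.75 cm
V = pi * 4.75^2 * 26.8 = 1899.6425 cm^3


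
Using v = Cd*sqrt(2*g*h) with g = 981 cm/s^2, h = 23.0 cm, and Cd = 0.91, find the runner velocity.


Formula: v = Cd * sqrt(2 * g * h)  (Torricelli with discharge coefficient)
2*g*h = 2 * 981 * 23.0 = 45126.0 cm^2/s^2
sqrt(45126.0) = 212.42881 cm/s
v = 0.91 * 212.42881 = 193.3102 cm/s


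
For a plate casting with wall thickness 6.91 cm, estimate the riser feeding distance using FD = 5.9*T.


Formula: FD = 5.9 * T  (riser feeding-distance rule)
FD = 5.9 * 6.91 cm = 40.7690 cm

Answer: 40.7690 cm


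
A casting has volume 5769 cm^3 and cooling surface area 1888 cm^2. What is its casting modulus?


Formula: Casting Modulus M = V / A
M = 5769 cm^3 / 1888 cm^2 = 3.0556 cm

3.0556 cm


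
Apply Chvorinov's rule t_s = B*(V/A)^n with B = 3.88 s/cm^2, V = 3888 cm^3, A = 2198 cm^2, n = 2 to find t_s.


Formula: t_s = B * (V/A)^n  (Chvorinov's rule, n=2)
Modulus M = V/A = 3888/2198 = 1.768881 cm
M^2 = 1.768881^2 = 3.128940 cm^2
t_s = 3.88 * 3.128940 = 12.1403 s

Answer: 12.1403 s


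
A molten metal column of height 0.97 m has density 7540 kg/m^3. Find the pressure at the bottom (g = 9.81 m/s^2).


Formula: P = rho * g * h
rho * g = 7540 * 9.81 = 73967.4 N/m^3
P = 73967.4 * 0.97 = 71748.3780 Pa

Final answer: 71748.3780 Pa


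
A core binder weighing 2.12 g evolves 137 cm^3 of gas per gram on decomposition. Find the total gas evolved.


Formula: V_gas = W_binder * gas_evolution_rate
V = 2.12 g * 137 cm^3/g = 290.4400 cm^3

Final answer: 290.4400 cm^3


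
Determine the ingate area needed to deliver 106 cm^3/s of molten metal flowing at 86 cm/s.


Formula: A_ingate = Q / v  (continuity equation)
A = 106 cm^3/s / 86 cm/s = 1.2326 cm^2


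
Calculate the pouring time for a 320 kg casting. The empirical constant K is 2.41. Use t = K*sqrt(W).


Formula: t = K * sqrt(W)
sqrt(W) = sqrt(320) = 17.88854
t = 2.41 * 17.88854 = 43.1114 s

Answer: 43.1114 s


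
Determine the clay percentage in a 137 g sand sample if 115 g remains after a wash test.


Formula: Clay% = (W_total - W_washed) / W_total * 100
Clay mass = 137 - 115 = 22 g
Clay% = 22 / 137 * 100 = 16.0584%

Final answer: 16.0584%


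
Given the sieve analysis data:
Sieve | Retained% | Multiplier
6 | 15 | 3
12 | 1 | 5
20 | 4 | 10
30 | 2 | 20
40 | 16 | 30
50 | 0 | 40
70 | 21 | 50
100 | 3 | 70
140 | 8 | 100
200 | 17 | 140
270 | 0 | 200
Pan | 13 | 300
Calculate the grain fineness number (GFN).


Formula: GFN = sum(pct * multiplier) / sum(pct)
sum(pct * multiplier) = 8950
sum(pct) = 100
GFN = 8950 / 100 = 89.50

Answer: 89.50


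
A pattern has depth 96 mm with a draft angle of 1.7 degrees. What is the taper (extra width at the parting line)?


Formula: taper = depth * tan(draft_angle)
tan(1.7 deg) = 0.0296793
taper = 96 mm * 0.0296793 = 2.8492 mm

Final answer: 2.8492 mm


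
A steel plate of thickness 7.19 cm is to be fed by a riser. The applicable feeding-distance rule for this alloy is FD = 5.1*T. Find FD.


Formula: FD = 5.1 * T  (riser feeding-distance rule)
FD = 5.1 * 7.19 cm = 36.6690 cm

36.6690 cm


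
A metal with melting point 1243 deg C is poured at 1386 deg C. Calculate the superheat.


Formula: Superheat = T_pour - T_melt
Superheat = 1386 - 1243 = 143 deg C

Answer: 143 deg C


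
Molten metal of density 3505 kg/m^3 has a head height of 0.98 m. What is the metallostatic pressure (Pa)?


Formula: P = rho * g * h
rho * g = 3505 * 9.81 = 34384.05 N/m^3
P = 34384.05 * 0.98 = 33696.3690 Pa

Final answer: 33696.3690 Pa


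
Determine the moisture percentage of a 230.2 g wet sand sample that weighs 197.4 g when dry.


Formula: MC = (W_wet - W_dry) / W_wet * 100
Water mass = 230.2 - 197.4 = 32.8 g
MC = 32.8 / 230.2 * 100 = 14.2485%

Answer: 14.2485%


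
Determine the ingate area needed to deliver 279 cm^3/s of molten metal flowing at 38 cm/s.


Formula: A_ingate = Q / v  (continuity equation)
A = 279 cm^3/s / 38 cm/s = 7.3421 cm^2

7.3421 cm^2


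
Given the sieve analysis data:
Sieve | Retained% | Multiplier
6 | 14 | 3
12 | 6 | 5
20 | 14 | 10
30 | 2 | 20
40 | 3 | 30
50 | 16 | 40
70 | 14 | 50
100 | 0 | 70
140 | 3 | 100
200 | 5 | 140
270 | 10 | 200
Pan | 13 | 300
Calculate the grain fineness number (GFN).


Formula: GFN = sum(pct * multiplier) / sum(pct)
sum(pct * multiplier) = 8582
sum(pct) = 100
GFN = 8582 / 100 = 85.82

85.82


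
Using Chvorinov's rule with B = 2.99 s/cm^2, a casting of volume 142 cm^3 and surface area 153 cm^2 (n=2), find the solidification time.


Formula: t_s = B * (V/A)^n  (Chvorinov's rule, n=2)
Modulus M = V/A = 142/153 = 0.928105 cm
M^2 = 0.928105^2 = 0.861379 cm^2
t_s = 2.99 * 0.861379 = 2.5755 s

Final answer: 2.5755 s


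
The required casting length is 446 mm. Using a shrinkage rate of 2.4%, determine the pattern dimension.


Formula: L_pattern = L_casting * (1 + shrinkage_rate/100)
Shrinkage factor = 1 + 2.4/100 = 1.024
L_pattern = 446 mm * 1.024 = 456.7040 mm

Answer: 456.7040 mm


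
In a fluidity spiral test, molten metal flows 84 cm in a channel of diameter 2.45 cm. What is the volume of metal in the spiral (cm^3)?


Formula: V = pi * (d/2)^2 * L  (cylinder volume)
Radius = 2.45/2 = 1.225 cm
V = pi * 1.225^2 * 84 = 396.0056 cm^3

396.0056 cm^3


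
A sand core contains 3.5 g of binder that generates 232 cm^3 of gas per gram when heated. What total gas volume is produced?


Formula: V_gas = W_binder * gas_evolution_rate
V = 3.5 g * 232 cm^3/g = 812.0000 cm^3

Answer: 812.0000 cm^3


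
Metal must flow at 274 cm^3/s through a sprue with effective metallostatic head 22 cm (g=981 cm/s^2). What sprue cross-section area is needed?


Formula: v = sqrt(2*g*h), A = Q/v
Velocity: v = sqrt(2 * 981 * 22) = sqrt(43164) = 207.7595 cm/s
Sprue area: A = Q / v = 274 / 207.7595 = 1.3188 cm^2


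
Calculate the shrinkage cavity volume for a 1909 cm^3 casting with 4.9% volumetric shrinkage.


Formula: V_shrink = V_casting * shrinkage_pct / 100
V_shrink = 1909 cm^3 * 4.9 / 100 = 93.5410 cm^3


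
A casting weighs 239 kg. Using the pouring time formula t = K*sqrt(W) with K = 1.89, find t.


Formula: t = K * sqrt(W)
sqrt(W) = sqrt(239) = 15.45962
t = 1.89 * 15.45962 = 29.2187 s

Final answer: 29.2187 s


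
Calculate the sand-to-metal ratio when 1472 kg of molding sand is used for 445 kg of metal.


Formula: Sand-to-Metal Ratio = W_sand / W_metal
Ratio = 1472 kg / 445 kg = 3.3079

3.3079


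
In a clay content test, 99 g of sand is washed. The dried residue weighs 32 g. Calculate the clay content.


Formula: Clay% = (W_total - W_washed) / W_total * 100
Clay mass = 99 - 32 = 67 g
Clay% = 67 / 99 * 100 = 67.6768%


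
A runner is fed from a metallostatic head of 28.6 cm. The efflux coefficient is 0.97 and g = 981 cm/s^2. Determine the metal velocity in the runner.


Formula: v = Cd * sqrt(2 * g * h)  (Torricelli with discharge coefficient)
2*g*h = 2 * 981 * 28.6 = 56113.2 cm^2/s^2
sqrt(56113.2) = 236.88225 cm/s
v = 0.97 * 236.88225 = 229.7758 cm/s

229.7758 cm/s


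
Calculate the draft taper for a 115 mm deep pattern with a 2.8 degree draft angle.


Formula: taper = depth * tan(draft_angle)
tan(2.8 deg) = 0.0489082
taper = 115 mm * 0.0489082 = 5.6244 mm

Final answer: 5.6244 mm


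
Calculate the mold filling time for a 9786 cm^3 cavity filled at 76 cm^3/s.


Formula: t_fill = V_mold / Q_flow
t = 9786 cm^3 / 76 cm^3/s = 128.7632 s

Final answer: 128.7632 s


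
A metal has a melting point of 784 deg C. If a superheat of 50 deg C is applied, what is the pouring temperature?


Formula: T_pour = T_melt + Superheat
T_pour = 784 + 50 = 834 deg C

834 deg C


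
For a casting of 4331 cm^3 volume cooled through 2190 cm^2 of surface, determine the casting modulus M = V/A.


Formula: Casting Modulus M = V / A
M = 4331 cm^3 / 2190 cm^2 = 1.9776 cm

Answer: 1.9776 cm


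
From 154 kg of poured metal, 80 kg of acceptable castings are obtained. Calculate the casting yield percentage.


Formula: Casting Yield = (W_good / W_total) * 100
Yield = (80 kg / 154 kg) * 100 = 51.9481%

Final answer: 51.9481%


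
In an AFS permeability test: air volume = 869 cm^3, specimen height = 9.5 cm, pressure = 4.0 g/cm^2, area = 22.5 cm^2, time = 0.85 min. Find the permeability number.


Formula: Permeability Number P = (V * H) / (p * A * t)
Numerator: V * H = 869 * 9.5 = 8255.5
Denominator: p * A * t = 4.0 * 22.5 * 0.85 = 76.5
P = 8255.5 / 76.5 = 107.9150

Final answer: 107.9150


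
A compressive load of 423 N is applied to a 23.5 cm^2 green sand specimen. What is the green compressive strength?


Formula: Compressive Strength = Force / Area
Strength = 423 N / 23.5 cm^2 = 18.0000 N/cm^2


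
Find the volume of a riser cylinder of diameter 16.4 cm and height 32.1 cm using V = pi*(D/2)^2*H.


Formula: V = pi * (D/2)^2 * H  (cylinder volume)
Radius = D/2 = 16.4/2 = 8.2 cm
V = pi * 8.2^2 * 32.1 = 6780.8261 cm^3

Answer: 6780.8261 cm^3


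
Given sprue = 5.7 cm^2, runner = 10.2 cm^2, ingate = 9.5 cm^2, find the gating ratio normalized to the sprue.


Sprue:Runner:Ingate = 1 : 10.2/5.7 : 9.5/5.7 = 1:1.79:1.67

1:1.79:1.67


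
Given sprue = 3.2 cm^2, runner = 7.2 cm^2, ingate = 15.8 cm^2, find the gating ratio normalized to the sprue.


Sprue:Runner:Ingate = 1 : 7.2/3.2 : 15.8/3.2 = 1:2.25:4.94

Answer: 1:2.25:4.94


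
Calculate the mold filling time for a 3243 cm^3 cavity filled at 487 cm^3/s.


Formula: t_fill = V_mold / Q_flow
t = 3243 cm^3 / 487 cm^3/s = 6.6591 s


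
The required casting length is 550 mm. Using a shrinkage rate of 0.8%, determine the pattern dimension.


Formula: L_pattern = L_casting * (1 + shrinkage_rate/100)
Shrinkage factor = 1 + 0.8/100 = 1.008
L_pattern = 550 mm * 1.008 = 554.4000 mm

Answer: 554.4000 mm


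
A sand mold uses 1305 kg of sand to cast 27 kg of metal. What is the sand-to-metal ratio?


Formula: Sand-to-Metal Ratio = W_sand / W_metal
Ratio = 1305 kg / 27 kg = 48.3333


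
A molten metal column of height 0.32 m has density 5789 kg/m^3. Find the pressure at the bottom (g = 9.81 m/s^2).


Formula: P = rho * g * h
rho * g = 5789 * 9.81 = 56790.09 N/m^3
P = 56790.09 * 0.32 = 18172.8288 Pa

18172.8288 Pa


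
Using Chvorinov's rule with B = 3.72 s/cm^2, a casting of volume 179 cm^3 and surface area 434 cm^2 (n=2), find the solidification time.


Formula: t_s = B * (V/A)^n  (Chvorinov's rule, n=2)
Modulus M = V/A = 179/434 = 0.412442 cm
M^2 = 0.412442^2 = 0.170108 cm^2
t_s = 3.72 * 0.170108 = 0.6328 s

Answer: 0.6328 s


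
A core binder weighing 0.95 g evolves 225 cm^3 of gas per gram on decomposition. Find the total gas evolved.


Formula: V_gas = W_binder * gas_evolution_rate
V = 0.95 g * 225 cm^3/g = 213.7500 cm^3

Answer: 213.7500 cm^3


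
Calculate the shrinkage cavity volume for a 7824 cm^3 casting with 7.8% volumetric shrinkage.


Formula: V_shrink = V_casting * shrinkage_pct / 100
V_shrink = 7824 cm^3 * 7.8 / 100 = 610.2720 cm^3

Answer: 610.2720 cm^3


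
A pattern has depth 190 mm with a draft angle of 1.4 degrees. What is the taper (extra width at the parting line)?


Formula: taper = depth * tan(draft_angle)
tan(1.4 deg) = 0.0244395
taper = 190 mm * 0.0244395 = 4.6435 mm

Final answer: 4.6435 mm


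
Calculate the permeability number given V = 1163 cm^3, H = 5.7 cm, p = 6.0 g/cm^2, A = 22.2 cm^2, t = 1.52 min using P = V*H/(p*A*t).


Formula: Permeability Number P = (V * H) / (p * A * t)
Numerator: V * H = 1163 * 5.7 = 6629.1
Denominator: p * A * t = 6.0 * 22.2 * 1.52 = 202.464
P = 6629.1 / 202.464 = 32.7421

Final answer: 32.7421


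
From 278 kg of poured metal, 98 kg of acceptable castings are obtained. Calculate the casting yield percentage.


Formula: Casting Yield = (W_good / W_total) * 100
Yield = (98 kg / 278 kg) * 100 = 35.2518%

Answer: 35.2518%


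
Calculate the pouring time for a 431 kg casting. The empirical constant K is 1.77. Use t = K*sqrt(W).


Formula: t = K * sqrt(W)
sqrt(W) = sqrt(431) = 20.76054
t = 1.77 * 20.76054 = 36.7462 s

36.7462 s


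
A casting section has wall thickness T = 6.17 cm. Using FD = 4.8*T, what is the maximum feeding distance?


Formula: FD = 4.8 * T  (riser feeding-distance rule)
FD = 4.8 * 6.17 cm = 29.6160 cm


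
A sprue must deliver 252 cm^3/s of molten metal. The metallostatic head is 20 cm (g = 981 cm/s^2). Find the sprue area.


Formula: v = sqrt(2*g*h), A = Q/v
Velocity: v = sqrt(2 * 981 * 20) = sqrt(39240) = 198.0909 cm/s
Sprue area: A = Q / v = 252 / 198.0909 = 1.2721 cm^2

1.2721 cm^2


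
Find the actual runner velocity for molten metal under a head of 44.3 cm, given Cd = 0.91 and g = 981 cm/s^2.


Formula: v = Cd * sqrt(2 * g * h)  (Torricelli with discharge coefficient)
2*g*h = 2 * 981 * 44.3 = 86916.6 cm^2/s^2
sqrt(86916.6) = 294.81621 cm/s
v = 0.91 * 294.81621 = 268.2828 cm/s

268.2828 cm/s


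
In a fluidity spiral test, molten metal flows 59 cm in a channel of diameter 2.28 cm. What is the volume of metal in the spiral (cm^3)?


Formula: V = pi * (d/2)^2 * L  (cylinder volume)
Radius = 2.28/2 = 1.14 cm
V = pi * 1.14^2 * 59 = 240.8860 cm^3

240.8860 cm^3


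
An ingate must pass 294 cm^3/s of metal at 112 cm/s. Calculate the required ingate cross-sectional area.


Formula: A_ingate = Q / v  (continuity equation)
A = 294 cm^3/s / 112 cm/s = 2.6250 cm^2


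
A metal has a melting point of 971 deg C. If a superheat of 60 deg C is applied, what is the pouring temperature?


Formula: T_pour = T_melt + Superheat
T_pour = 971 + 60 = 1031 deg C

Answer: 1031 deg C


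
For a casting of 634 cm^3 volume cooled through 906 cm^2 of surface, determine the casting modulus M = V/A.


Formula: Casting Modulus M = V / A
M = 634 cm^3 / 906 cm^2 = 0.6998 cm

Answer: 0.6998 cm


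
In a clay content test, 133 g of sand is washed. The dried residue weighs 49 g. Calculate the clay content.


Formula: Clay% = (W_total - W_washed) / W_total * 100
Clay mass = 133 - 49 = 84 g
Clay% = 84 / 133 * 100 = 63.1579%

Final answer: 63.1579%


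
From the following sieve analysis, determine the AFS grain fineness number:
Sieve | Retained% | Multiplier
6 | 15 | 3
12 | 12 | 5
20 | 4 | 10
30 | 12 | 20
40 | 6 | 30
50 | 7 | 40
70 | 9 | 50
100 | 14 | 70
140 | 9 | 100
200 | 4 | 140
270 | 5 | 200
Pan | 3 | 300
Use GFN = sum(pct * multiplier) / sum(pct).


Formula: GFN = sum(pct * multiplier) / sum(pct)
sum(pct * multiplier) = 5635
sum(pct) = 100
GFN = 5635 / 100 = 56.35


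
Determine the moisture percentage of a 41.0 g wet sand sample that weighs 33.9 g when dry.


Formula: MC = (W_wet - W_dry) / W_wet * 100
Water mass = 41.0 - 33.9 = 7.1 g
MC = 7.1 / 41.0 * 100 = 17.3171%

Final answer: 17.3171%


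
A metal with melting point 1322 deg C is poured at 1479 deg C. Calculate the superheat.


Formula: Superheat = T_pour - T_melt
Superheat = 1479 - 1322 = 157 deg C

Answer: 157 deg C


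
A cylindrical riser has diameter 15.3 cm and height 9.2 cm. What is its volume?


Formula: V = pi * (D/2)^2 * H  (cylinder volume)
Radius = D/2 = 15.3/2 = 7.65 cm
V = pi * 7.65^2 * 9.2 = 1691.4555 cm^3

Final answer: 1691.4555 cm^3


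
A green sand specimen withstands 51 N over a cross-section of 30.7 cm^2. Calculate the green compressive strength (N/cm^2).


Formula: Compressive Strength = Force / Area
Strength = 51 N / 30.7 cm^2 = 1.6612 N/cm^2

Answer: 1.6612 N/cm^2


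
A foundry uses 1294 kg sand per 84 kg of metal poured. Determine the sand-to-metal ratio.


Formula: Sand-to-Metal Ratio = W_sand / W_metal
Ratio = 1294 kg / 84 kg = 15.4048

15.4048


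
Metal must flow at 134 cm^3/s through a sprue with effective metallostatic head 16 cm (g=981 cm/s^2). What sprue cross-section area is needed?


Formula: v = sqrt(2*g*h), A = Q/v
Velocity: v = sqrt(2 * 981 * 16) = sqrt(31392) = 177.1779 cm/s
Sprue area: A = Q / v = 134 / 177.1779 = 0.7563 cm^2

0.7563 cm^2


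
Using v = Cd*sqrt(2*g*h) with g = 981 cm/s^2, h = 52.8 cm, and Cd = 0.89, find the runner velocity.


Formula: v = Cd * sqrt(2 * g * h)  (Torricelli with discharge coefficient)
2*g*h = 2 * 981 * 52.8 = 103593.6 cm^2/s^2
sqrt(103593.6) = 321.85960 cm/s
v = 0.89 * 321.85960 = 286.4550 cm/s

Final answer: 286.4550 cm/s


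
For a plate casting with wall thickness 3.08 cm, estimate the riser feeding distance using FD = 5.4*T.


Formula: FD = 5.4 * T  (riser feeding-distance rule)
FD = 5.4 * 3.08 cm = 16.6320 cm

Final answer: 16.6320 cm


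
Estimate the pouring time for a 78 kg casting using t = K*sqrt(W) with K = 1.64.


Formula: t = K * sqrt(W)
sqrt(W) = sqrt(78) = 8.83176
t = 1.64 * 8.83176 = 14.4841 s

Final answer: 14.4841 s


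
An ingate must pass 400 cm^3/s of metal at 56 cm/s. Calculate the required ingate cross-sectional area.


Formula: A_ingate = Q / v  (continuity equation)
A = 400 cm^3/s / 56 cm/s = 7.1429 cm^2

Answer: 7.1429 cm^2


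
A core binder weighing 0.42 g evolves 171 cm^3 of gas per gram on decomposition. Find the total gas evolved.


Formula: V_gas = W_binder * gas_evolution_rate
V = 0.42 g * 171 cm^3/g = 71.8200 cm^3

Answer: 71.8200 cm^3


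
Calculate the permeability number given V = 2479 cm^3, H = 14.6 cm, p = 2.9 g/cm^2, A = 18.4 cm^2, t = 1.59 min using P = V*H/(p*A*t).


Formula: Permeability Number P = (V * H) / (p * A * t)
Numerator: V * H = 2479 * 14.6 = 36193.4
Denominator: p * A * t = 2.9 * 18.4 * 1.59 = 84.8424
P = 36193.4 / 84.8424 = 426.5957

Answer: 426.5957


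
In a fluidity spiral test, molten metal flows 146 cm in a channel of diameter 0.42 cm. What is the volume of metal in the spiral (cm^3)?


Formula: V = pi * (d/2)^2 * L  (cylinder volume)
Radius = 0.42/2 = 0.21 cm
V = pi * 0.21^2 * 146 = 20.2275 cm^3

Answer: 20.2275 cm^3


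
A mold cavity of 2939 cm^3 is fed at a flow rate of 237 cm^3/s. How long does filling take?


Formula: t_fill = V_mold / Q_flow
t = 2939 cm^3 / 237 cm^3/s = 12.4008 s

Answer: 12.4008 s


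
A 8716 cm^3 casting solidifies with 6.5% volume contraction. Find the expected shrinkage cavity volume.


Formula: V_shrink = V_casting * shrinkage_pct / 100
V_shrink = 8716 cm^3 * 6.5 / 100 = 566.5400 cm^3


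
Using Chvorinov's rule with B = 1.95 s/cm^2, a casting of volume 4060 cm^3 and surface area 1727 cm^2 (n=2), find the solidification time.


Formula: t_s = B * (V/A)^n  (Chvorinov's rule, n=2)
Modulus M = V/A = 4060/1727 = 2.350898 cm
M^2 = 2.350898^2 = 5.526721 cm^2
t_s = 1.95 * 5.526721 = 10.7771 s


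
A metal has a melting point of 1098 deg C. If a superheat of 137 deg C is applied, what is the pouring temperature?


Formula: T_pour = T_melt + Superheat
T_pour = 1098 + 137 = 1235 deg C

1235 deg C


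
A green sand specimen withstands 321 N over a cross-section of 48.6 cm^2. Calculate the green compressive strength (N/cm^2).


Formula: Compressive Strength = Force / Area
Strength = 321 N / 48.6 cm^2 = 6.6049 N/cm^2

Final answer: 6.6049 N/cm^2


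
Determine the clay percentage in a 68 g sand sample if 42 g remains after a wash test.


Formula: Clay% = (W_total - W_washed) / W_total * 100
Clay mass = 68 - 42 = 26 g
Clay% = 26 / 68 * 100 = 38.2353%

Answer: 38.2353%


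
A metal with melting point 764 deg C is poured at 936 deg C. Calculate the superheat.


Formula: Superheat = T_pour - T_melt
Superheat = 936 - 764 = 172 deg C

172 deg C


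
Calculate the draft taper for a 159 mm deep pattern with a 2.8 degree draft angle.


Formula: taper = depth * tan(draft_angle)
tan(2.8 deg) = 0.0489082
taper = 159 mm * 0.0489082 = 7.7764 mm

Final answer: 7.7764 mm


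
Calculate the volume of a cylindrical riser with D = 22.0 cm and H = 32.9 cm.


Formula: V = pi * (D/2)^2 * H  (cylinder volume)
Radius = D/2 = 22.0/2 = 11.0 cm
V = pi * 11.0^2 * 32.9 = 12506.3662 cm^3


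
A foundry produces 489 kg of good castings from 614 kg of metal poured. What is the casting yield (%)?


Formula: Casting Yield = (W_good / W_total) * 100
Yield = (489 kg / 614 kg) * 100 = 79.6417%

Final answer: 79.6417%


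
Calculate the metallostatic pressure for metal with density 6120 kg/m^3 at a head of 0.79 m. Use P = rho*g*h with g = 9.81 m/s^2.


Formula: P = rho * g * h
rho * g = 6120 * 9.81 = 60037.2 N/m^3
P = 60037.2 * 0.79 = 47429.3880 Pa

Answer: 47429.3880 Pa


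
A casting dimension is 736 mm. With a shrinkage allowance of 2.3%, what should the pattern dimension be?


Formula: L_pattern = L_casting * (1 + shrinkage_rate/100)
Shrinkage factor = 1 + 2.3/100 = 1.023
L_pattern = 736 mm * 1.023 = 752.9280 mm

Final answer: 752.9280 mm


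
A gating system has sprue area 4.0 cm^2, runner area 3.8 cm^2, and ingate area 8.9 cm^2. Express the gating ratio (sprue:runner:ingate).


Sprue:Runner:Ingate = 1 : 3.8/4.0 : 8.9/4.0 = 1:0.95:2.23

Final answer: 1:0.95:2.23


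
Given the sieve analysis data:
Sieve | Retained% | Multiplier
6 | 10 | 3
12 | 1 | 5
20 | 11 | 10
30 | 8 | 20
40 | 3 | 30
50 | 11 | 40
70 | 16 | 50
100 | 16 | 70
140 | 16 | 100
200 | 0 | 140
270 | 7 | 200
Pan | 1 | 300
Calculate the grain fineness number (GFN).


Formula: GFN = sum(pct * multiplier) / sum(pct)
sum(pct * multiplier) = 6055
sum(pct) = 100
GFN = 6055 / 100 = 60.55


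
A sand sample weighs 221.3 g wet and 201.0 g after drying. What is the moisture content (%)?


Formula: MC = (W_wet - W_dry) / W_wet * 100
Water mass = 221.3 - 201.0 = 20.3 g
MC = 20.3 / 221.3 * 100 = 9.1731%

Answer: 9.1731%


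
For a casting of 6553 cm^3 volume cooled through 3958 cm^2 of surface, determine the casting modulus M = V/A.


Formula: Casting Modulus M = V / A
M = 6553 cm^3 / 3958 cm^2 = 1.6556 cm

Answer: 1.6556 cm


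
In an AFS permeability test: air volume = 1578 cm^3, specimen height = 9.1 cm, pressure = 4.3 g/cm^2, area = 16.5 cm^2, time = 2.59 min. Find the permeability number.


Formula: Permeability Number P = (V * H) / (p * A * t)
Numerator: V * H = 1578 * 9.1 = 14359.8
Denominator: p * A * t = 4.3 * 16.5 * 2.59 = 183.7605
P = 14359.8 / 183.7605 = 78.1441

Answer: 78.1441


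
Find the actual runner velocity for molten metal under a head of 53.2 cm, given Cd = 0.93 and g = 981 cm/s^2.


Formula: v = Cd * sqrt(2 * g * h)  (Torricelli with discharge coefficient)
2*g*h = 2 * 981 * 53.2 = 104378.4 cm^2/s^2
sqrt(104378.4) = 323.07646 cm/s
v = 0.93 * 323.07646 = 300.4611 cm/s

Final answer: 300.4611 cm/s


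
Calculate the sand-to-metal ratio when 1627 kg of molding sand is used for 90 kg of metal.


Formula: Sand-to-Metal Ratio = W_sand / W_metal
Ratio = 1627 kg / 90 kg = 18.0778

18.0778


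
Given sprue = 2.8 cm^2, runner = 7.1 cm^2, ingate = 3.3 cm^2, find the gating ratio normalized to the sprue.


Sprue:Runner:Ingate = 1 : 7.1/2.8 : 3.3/2.8 = 1:2.54:1.18

1:2.54:1.18
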